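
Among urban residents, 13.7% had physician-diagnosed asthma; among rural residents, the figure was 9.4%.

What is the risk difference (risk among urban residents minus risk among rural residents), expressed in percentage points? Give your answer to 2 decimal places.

RD ≈ 4.30

risk difference = 0.1370 − 0.0940 = 0.0430 → 4.30 percentage points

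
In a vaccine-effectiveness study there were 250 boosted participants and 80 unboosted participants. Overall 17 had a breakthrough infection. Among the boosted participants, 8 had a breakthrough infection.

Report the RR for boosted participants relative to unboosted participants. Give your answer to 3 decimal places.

boosted participants without the outcome: 250 − 8 = 242
unboosted participants with the outcome: 17 − 8 = 9
unboosted participants without the outcome: 80 − 9 = 71
risk, boosted participants = 8/250 = 0.03200
risk, unboosted participants = 9/80 = 0.11250
RR = 0.03200 / 0.11250 = 0.284

RR: 0.284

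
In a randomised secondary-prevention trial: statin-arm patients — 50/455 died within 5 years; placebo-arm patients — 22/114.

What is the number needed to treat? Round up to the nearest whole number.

risk, statin-arm patients = 50/455 = 0.109890
risk, placebo-arm patients = 22/114 = 0.192982
absolute risk difference = 0.083092
1 / 0.083092 = 12.035 → round up → 13

13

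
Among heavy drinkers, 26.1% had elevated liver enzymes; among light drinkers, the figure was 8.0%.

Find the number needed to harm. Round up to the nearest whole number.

absolute risk difference = 0.181000
1 / 0.181000 = 5.525 → round up → 6

6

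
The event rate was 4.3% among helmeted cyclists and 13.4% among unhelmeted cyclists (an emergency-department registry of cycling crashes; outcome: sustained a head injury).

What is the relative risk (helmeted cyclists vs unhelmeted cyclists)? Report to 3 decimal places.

RR = 0.04300 / 0.13400 = 0.321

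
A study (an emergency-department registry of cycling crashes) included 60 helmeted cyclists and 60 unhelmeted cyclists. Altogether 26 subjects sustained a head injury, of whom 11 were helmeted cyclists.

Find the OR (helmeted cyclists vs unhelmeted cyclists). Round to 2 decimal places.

OR ≈ 0.67

helmeted cyclists without the outcome: 60 − 11 = 49
unhelmeted cyclists with the outcome: 26 − 11 = 15
unhelmeted cyclists without the outcome: 60 − 15 = 45
odds, helmeted cyclists = 11/49 = 0.2245
odds, unhelmeted cyclists = 15/45 = 0.3333
OR = 0.2245 / 0.3333 = 0.67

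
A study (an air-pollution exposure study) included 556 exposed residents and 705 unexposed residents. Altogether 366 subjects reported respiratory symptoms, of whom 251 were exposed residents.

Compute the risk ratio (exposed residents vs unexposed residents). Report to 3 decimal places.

2.768

exposed residents without the outcome: 556 − 251 = 305
unexposed residents with the outcome: 366 − 251 = 115
unexposed residents without the outcome: 705 − 115 = 590
risk, exposed residents = 251/556 = 0.4514
risk, unexposed residents = 115/705 = 0.1631
RR = 0.4514 / 0.1631 = 2.768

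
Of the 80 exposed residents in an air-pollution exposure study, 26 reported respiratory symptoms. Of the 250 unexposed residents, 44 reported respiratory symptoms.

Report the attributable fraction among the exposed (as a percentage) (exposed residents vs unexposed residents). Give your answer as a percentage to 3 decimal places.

risk, exposed residents = 26/80 = 0.3250
risk, unexposed residents = 44/250 = 0.1760
AR% = (0.3250 − 0.1760) / 0.3250 = 0.4585 → 45.846%

AR%: 45.846%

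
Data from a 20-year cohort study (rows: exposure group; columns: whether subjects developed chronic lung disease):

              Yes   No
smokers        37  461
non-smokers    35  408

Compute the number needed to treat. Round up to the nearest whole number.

risk, smokers = 37/498 = 0.074297
risk, non-smokers = 35/443 = 0.079007
absolute risk difference = 0.004710
1 / 0.004710 = 212.314 → round up → 213

213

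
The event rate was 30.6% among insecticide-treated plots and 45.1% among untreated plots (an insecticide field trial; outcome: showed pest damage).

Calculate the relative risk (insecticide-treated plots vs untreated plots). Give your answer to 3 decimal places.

RR = 0.3060 / 0.4510 = 0.678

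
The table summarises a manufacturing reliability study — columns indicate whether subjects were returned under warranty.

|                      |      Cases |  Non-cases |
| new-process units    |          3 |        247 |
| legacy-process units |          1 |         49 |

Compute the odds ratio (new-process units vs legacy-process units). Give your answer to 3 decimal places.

OR = (3 × 49) / (247 × 1) = 147/247 ≈ 0.595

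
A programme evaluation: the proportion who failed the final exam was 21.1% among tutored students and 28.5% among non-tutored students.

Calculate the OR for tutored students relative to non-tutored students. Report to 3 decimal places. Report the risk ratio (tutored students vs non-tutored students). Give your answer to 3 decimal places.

odds, tutored students = 0.2110/0.7890 = 0.2674
odds, non-tutored students = 0.2850/0.7150 = 0.3986
OR = 0.2674 / 0.3986 = 0.671
RR = 0.2110 / 0.2850 = 0.740

OR = 0.671; RR = 0.740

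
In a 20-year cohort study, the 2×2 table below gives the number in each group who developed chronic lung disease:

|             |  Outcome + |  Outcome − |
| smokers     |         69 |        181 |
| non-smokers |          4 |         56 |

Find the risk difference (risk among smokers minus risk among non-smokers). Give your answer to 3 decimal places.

RD: 0.209

risk, smokers = 69/250 = 0.2760
risk, non-smokers = 4/60 = 0.0667
risk difference = 0.2760 − 0.0667 = 0.209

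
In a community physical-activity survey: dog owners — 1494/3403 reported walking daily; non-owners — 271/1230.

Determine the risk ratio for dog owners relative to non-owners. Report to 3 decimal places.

risk, dog owners = 1494/3403 = 0.4390
risk, non-owners = 271/1230 = 0.2203
RR = 0.4390 / 0.2203 = 1.993

RR = 1.993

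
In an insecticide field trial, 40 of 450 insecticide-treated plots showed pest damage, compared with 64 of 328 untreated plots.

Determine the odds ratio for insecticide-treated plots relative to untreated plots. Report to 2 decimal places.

OR = (40 × 264) / (410 × 64) = 10560/26240 ≈ 0.40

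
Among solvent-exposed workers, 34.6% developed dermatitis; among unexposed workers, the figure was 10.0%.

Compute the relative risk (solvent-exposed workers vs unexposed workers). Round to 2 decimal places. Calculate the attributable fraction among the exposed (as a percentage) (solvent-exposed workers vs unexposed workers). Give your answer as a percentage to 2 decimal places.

RR = 0.3460 / 0.1000 = 3.46
AR% = (0.3460 − 0.1000) / 0.3460 = 0.7110 → 71.10%

RR = 3.46; AR% = 71.10%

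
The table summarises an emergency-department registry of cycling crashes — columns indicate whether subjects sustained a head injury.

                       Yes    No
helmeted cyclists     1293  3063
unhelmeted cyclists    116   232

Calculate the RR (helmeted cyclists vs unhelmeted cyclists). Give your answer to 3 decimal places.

risk, helmeted cyclists = 1293/4356 = 0.2968
risk, unhelmeted cyclists = 116/348 = 0.3333
RR = 0.2968 / 0.3333 = 0.890

0.890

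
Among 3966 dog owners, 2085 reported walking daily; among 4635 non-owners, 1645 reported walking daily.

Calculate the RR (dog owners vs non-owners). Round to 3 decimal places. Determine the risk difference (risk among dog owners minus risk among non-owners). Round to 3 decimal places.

risk, dog owners = 2085/3966 = 0.5257
risk, non-owners = 1645/4635 = 0.3549
RR = 0.5257 / 0.3549 = 1.481
risk difference = 0.5257 − 0.3549 = 0.171

RR = 1.481; RD = 0.171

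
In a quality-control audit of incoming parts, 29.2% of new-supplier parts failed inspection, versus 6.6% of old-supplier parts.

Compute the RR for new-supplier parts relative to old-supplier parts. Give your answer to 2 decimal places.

RR = 0.2920 / 0.0660 = 4.42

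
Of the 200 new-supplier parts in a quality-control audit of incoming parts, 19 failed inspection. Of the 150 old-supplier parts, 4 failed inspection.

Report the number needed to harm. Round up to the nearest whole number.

NNH ≈ 15

risk, new-supplier parts = 19/200 = 0.095000
risk, old-supplier parts = 4/150 = 0.026667
absolute risk difference = 0.068333
1 / 0.068333 = 14.634 → round up → 15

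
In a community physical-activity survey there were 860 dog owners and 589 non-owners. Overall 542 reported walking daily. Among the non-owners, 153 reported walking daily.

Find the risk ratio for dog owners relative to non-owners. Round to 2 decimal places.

dog owners with the outcome: 542 − 153 = 389
dog owners without the outcome: 860 − 389 = 471
non-owners without the outcome: 589 − 153 = 436
risk, dog owners = 389/860 = 0.4523
risk, non-owners = 153/589 = 0.2598
RR = 0.4523 / 0.2598 = 1.74

RR ≈ 1.74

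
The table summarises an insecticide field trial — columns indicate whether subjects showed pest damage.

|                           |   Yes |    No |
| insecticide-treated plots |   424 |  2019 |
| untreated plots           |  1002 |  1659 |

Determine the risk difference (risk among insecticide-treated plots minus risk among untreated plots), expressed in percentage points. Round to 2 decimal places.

risk, insecticide-treated plots = 424/2443 = 0.1736
risk, untreated plots = 1002/2661 = 0.3766
risk difference = 0.1736 − 0.3766 = -0.2030 → -20.30 percentage points

-20.30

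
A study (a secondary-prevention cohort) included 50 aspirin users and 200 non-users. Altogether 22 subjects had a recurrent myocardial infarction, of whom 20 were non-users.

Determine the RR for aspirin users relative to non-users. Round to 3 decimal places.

RR = 0.400

aspirin users with the outcome: 22 − 20 = 2
aspirin users without the outcome: 50 − 2 = 48
non-users without the outcome: 200 − 20 = 180
risk, aspirin users = 2/50 = 0.04000
risk, non-users = 20/200 = 0.10000
RR = 0.04000 / 0.10000 = 0.400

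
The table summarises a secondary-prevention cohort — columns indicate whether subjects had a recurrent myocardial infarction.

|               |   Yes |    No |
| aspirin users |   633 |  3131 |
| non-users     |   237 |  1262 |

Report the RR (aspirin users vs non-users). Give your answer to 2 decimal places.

risk, aspirin users = 633/3764 = 0.1682
risk, non-users = 237/1499 = 0.1581
RR = 0.1682 / 0.1581 = 1.06

RR ≈ 1.06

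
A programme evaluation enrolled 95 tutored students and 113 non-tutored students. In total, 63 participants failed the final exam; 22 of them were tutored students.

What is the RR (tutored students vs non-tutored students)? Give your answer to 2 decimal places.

tutored students without the outcome: 95 − 22 = 73
non-tutored students with the outcome: 63 − 22 = 41
non-tutored students without the outcome: 113 − 41 = 72
risk, tutored students = 22/95 = 0.2316
risk, non-tutored students = 41/113 = 0.3628
RR = 0.2316 / 0.3628 = 0.64

0.64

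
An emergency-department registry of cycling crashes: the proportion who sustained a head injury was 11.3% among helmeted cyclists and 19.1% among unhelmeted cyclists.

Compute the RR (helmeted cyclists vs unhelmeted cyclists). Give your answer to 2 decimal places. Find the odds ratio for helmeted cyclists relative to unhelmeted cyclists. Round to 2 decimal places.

RR = 0.59; OR = 0.54

RR = 0.1130 / 0.1910 = 0.59
odds, helmeted cyclists = 0.1130/0.8870 = 0.1274
odds, unhelmeted cyclists = 0.1910/0.8090 = 0.2361
OR = 0.1274 / 0.2361 = 0.54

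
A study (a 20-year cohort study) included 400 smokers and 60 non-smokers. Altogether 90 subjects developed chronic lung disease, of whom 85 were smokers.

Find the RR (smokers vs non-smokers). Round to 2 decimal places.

RR ≈ 2.55

smokers without the outcome: 400 − 85 = 315
non-smokers with the outcome: 90 − 85 = 5
non-smokers without the outcome: 60 − 5 = 55
risk, smokers = 85/400 = 0.2125
risk, non-smokers = 5/60 = 0.0833
RR = 0.2125 / 0.0833 = 2.55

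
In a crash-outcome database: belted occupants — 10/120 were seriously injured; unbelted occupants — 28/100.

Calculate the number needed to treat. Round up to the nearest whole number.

NNT ≈ 6

risk, belted occupants = 10/120 = 0.083333
risk, unbelted occupants = 28/100 = 0.280000
absolute risk difference = 0.196667
1 / 0.196667 = 5.085 → round up → 6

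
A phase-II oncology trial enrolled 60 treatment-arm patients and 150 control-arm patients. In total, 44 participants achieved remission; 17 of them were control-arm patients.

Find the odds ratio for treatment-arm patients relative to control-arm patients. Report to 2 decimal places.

OR: 6.40

treatment-arm patients with the outcome: 44 − 17 = 27
treatment-arm patients without the outcome: 60 − 27 = 33
control-arm patients without the outcome: 150 − 17 = 133
OR = (27 × 133) / (33 × 17) = 3591/561 ≈ 6.40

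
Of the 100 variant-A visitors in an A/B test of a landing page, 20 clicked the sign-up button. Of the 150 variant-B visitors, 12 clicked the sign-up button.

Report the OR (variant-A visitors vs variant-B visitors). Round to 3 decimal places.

OR = (20 × 138) / (80 × 12) = 2760/960 ≈ 2.875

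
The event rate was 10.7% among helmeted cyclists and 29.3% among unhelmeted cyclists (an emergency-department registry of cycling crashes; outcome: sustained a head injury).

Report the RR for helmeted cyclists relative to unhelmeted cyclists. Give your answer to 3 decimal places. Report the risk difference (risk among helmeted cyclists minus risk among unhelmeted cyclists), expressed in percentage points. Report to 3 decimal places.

RR = 0.1070 / 0.2930 = 0.365
risk difference = 0.1070 − 0.2930 = -0.1860 → -18.600 percentage points

RR = 0.365; RD = -18.600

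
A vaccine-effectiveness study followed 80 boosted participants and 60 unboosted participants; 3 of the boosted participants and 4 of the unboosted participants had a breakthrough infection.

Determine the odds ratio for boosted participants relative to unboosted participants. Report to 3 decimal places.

0.545

odds, boosted participants = 3/77 = 0.03896
odds, unboosted participants = 4/56 = 0.07143
OR = 0.03896 / 0.07143 = 0.545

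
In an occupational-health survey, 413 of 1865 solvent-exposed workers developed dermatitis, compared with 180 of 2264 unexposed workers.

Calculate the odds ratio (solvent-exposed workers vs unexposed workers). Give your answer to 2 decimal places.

OR = (413 × 2084) / (1452 × 180) = 860692/261360 ≈ 3.29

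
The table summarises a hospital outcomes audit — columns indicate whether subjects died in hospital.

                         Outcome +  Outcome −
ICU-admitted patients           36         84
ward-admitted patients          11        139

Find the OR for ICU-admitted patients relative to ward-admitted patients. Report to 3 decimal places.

OR = (36 × 139) / (84 × 11) = 5004/924 ≈ 5.416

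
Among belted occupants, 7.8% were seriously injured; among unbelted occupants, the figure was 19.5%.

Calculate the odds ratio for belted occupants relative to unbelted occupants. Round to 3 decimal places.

odds, belted occupants = 0.0780/0.9220 = 0.0846
odds, unbelted occupants = 0.1950/0.8050 = 0.2422
OR = 0.0846 / 0.2422 = 0.349

OR ≈ 0.349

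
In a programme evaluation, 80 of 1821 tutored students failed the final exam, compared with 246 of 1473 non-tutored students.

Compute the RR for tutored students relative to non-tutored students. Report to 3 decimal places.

risk, tutored students = 80/1821 = 0.04393
risk, non-tutored students = 246/1473 = 0.16701
RR = 0.04393 / 0.16701 = 0.263

0.263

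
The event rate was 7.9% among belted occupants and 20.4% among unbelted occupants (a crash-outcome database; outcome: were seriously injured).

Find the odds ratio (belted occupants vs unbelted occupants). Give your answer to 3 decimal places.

odds, belted occupants = 0.0790/0.9210 = 0.0858
odds, unbelted occupants = 0.2040/0.7960 = 0.2563
OR = 0.0858 / 0.2563 = 0.335

OR = 0.335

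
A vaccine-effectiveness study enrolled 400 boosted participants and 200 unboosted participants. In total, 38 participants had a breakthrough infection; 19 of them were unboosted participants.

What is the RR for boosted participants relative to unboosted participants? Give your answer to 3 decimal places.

0.500

boosted participants with the outcome: 38 − 19 = 19
boosted participants without the outcome: 400 − 19 = 381
unboosted participants without the outcome: 200 − 19 = 181
risk, boosted participants = 19/400 = 0.04750
risk, unboosted participants = 19/200 = 0.09500
RR = 0.04750 / 0.09500 = 0.500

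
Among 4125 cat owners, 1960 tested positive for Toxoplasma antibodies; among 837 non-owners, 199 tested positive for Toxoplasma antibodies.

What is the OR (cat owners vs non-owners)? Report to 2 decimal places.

OR = (1960 × 638) / (2165 × 199) = 1250480/430835 ≈ 2.90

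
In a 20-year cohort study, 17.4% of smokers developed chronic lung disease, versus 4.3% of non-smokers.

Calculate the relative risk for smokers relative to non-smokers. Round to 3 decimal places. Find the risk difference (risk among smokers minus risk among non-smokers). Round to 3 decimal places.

RR = 0.17400 / 0.04300 = 4.047
risk difference = 0.17400 − 0.04300 = 0.131

RR = 4.047; RD = 0.131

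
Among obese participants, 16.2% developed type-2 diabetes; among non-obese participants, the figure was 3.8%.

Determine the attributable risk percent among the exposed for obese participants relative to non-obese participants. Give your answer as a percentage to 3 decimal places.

AR% = (0.16200 − 0.03800) / 0.16200 = 0.7654 → 76.543%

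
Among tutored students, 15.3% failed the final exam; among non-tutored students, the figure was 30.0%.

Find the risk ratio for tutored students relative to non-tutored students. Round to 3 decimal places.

RR = 0.1530 / 0.3000 = 0.510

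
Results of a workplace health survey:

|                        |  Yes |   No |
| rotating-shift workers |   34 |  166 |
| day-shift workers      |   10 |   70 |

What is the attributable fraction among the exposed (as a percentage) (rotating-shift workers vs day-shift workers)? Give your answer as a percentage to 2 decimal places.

26.47%

risk, rotating-shift workers = 34/200 = 0.1700
risk, day-shift workers = 10/80 = 0.1250
AR% = (0.1700 − 0.1250) / 0.1700 = 0.2647 → 26.47%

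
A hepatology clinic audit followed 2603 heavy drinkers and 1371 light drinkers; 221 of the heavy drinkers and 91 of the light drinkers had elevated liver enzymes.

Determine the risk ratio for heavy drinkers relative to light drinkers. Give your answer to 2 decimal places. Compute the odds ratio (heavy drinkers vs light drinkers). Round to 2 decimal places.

RR = 1.28; OR = 1.31

risk, heavy drinkers = 221/2603 = 0.0849
risk, light drinkers = 91/1371 = 0.0664
RR = 0.0849 / 0.0664 = 1.28
OR = (221 × 1280) / (2382 × 91) = 282880/216762 ≈ 1.31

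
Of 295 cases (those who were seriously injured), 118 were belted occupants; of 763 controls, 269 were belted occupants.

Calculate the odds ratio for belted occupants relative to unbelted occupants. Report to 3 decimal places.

OR = (118 × 494) / (269 × 177) = 58292/47613 ≈ 1.224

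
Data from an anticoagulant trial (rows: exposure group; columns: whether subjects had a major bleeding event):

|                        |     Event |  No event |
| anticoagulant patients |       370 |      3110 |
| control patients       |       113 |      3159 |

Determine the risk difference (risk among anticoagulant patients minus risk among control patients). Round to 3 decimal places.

risk, anticoagulant patients = 370/3480 = 0.10632
risk, control patients = 113/3272 = 0.03454
risk difference = 0.10632 − 0.03454 = 0.072

RD: 0.072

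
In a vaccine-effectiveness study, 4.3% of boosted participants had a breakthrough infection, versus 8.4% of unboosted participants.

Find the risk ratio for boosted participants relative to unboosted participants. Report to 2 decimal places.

RR = 0.04300 / 0.08400 = 0.51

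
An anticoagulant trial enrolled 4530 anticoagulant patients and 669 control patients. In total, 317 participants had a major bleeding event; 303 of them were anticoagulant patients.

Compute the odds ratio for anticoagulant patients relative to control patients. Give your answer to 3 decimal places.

3.354

anticoagulant patients without the outcome: 4530 − 303 = 4227
control patients with the outcome: 317 − 303 = 14
control patients without the outcome: 669 − 14 = 655
OR = (303 × 655) / (4227 × 14) = 198465/59178 ≈ 3.354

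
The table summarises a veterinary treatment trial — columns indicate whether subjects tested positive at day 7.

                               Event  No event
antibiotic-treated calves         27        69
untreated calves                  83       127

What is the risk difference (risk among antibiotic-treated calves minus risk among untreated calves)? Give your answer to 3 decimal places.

risk, antibiotic-treated calves = 27/96 = 0.2812
risk, untreated calves = 83/210 = 0.3952
risk difference = 0.2812 − 0.3952 = -0.114

-0.114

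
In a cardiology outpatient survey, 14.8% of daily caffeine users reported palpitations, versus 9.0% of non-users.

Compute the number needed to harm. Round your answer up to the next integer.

NNH = 18

absolute risk difference = 0.058000
1 / 0.058000 = 17.241 → round up → 18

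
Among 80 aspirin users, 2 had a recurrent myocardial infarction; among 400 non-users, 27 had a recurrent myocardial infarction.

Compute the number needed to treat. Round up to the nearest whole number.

24

risk, aspirin users = 2/80 = 0.025000
risk, non-users = 27/400 = 0.067500
absolute risk difference = 0.042500
1 / 0.042500 = 23.529 → round up → 24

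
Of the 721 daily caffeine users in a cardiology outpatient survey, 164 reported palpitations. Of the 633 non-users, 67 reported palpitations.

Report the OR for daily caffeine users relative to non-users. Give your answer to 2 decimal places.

OR = (164 × 566) / (557 × 67) = 92824/37319 ≈ 2.49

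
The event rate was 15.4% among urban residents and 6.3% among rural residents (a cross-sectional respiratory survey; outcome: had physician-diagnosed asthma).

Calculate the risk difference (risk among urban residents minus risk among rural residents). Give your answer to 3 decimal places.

risk difference = 0.1540 − 0.0630 = 0.091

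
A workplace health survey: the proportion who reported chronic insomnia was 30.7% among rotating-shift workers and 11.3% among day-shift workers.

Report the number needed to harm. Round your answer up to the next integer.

absolute risk difference = 0.194000
1 / 0.194000 = 5.155 → round up → 6

6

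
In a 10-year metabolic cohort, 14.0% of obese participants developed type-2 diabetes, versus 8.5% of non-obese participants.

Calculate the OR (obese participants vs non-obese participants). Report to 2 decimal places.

odds, obese participants = 0.1400/0.8600 = 0.1628
odds, non-obese participants = 0.0850/0.9150 = 0.0929
OR = 0.1628 / 0.0929 = 1.75

OR = 1.75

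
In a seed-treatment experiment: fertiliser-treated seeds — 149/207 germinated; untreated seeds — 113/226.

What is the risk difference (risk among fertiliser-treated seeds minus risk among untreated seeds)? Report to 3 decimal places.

risk, fertiliser-treated seeds = 149/207 = 0.7198
risk, untreated seeds = 113/226 = 0.5000
risk difference = 0.7198 − 0.5000 = 0.220

RD = 0.220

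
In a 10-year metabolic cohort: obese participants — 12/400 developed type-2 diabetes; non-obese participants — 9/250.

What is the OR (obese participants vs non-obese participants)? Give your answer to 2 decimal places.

OR = (12 × 241) / (388 × 9) = 2892/3492 ≈ 0.83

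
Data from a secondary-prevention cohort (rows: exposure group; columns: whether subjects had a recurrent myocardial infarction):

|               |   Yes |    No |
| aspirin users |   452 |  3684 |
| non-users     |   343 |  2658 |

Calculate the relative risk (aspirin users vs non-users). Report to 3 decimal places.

RR: 0.956

risk, aspirin users = 452/4136 = 0.1093
risk, non-users = 343/3001 = 0.1143
RR = 0.1093 / 0.1143 = 0.956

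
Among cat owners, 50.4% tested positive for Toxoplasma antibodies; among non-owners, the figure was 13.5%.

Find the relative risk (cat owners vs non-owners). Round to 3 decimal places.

RR = 0.5040 / 0.1350 = 3.733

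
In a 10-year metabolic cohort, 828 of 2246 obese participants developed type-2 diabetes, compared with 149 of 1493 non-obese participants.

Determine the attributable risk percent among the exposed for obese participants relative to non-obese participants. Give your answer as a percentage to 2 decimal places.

72.93%

risk, obese participants = 828/2246 = 0.3687
risk, non-obese participants = 149/1493 = 0.0998
AR% = (0.3687 − 0.0998) / 0.3687 = 0.7293 → 72.93%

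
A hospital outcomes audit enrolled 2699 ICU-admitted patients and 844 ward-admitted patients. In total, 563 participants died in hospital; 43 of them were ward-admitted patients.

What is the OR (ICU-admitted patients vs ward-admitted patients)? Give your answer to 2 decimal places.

ICU-admitted patients with the outcome: 563 − 43 = 520
ICU-admitted patients without the outcome: 2699 − 520 = 2179
ward-admitted patients without the outcome: 844 − 43 = 801
OR = (520 × 801) / (2179 × 43) = 416520/93697 ≈ 4.45

4.45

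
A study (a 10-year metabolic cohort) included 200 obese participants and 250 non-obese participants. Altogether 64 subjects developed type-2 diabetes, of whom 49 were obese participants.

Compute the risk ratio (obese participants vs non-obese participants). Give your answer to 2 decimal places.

4.08

obese participants without the outcome: 200 − 49 = 151
non-obese participants with the outcome: 64 − 49 = 15
non-obese participants without the outcome: 250 − 15 = 235
risk, obese participants = 49/200 = 0.2450
risk, non-obese participants = 15/250 = 0.0600
RR = 0.2450 / 0.0600 = 4.08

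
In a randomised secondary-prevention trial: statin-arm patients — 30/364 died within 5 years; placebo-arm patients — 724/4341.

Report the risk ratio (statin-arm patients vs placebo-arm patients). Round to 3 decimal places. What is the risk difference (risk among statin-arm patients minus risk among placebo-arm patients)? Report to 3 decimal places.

risk, statin-arm patients = 30/364 = 0.0824
risk, placebo-arm patients = 724/4341 = 0.1668
RR = 0.0824 / 0.1668 = 0.494
risk difference = 0.0824 − 0.1668 = -0.084

RR = 0.494; RD = -0.084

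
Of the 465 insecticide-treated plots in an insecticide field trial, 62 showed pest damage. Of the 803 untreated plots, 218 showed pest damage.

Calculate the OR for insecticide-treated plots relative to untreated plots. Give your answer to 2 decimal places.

OR = (62 × 585) / (403 × 218) = 36270/87854 ≈ 0.41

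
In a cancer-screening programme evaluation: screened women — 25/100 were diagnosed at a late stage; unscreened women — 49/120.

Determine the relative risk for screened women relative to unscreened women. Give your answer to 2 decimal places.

RR = 0.61

risk, screened women = 25/100 = 0.2500
risk, unscreened women = 49/120 = 0.4083
RR = 0.2500 / 0.4083 = 0.61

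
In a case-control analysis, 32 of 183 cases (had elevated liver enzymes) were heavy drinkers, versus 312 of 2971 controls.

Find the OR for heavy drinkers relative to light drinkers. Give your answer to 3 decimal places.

odds, heavy drinkers = 32/312 = 0.1026
odds, light drinkers = 151/2659 = 0.0568
OR = 0.1026 / 0.0568 = 1.806

OR ≈ 1.806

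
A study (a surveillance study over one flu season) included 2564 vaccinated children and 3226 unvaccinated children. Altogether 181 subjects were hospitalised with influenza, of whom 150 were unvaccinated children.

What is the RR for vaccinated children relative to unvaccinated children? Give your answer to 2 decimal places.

RR ≈ 0.26

vaccinated children with the outcome: 181 − 150 = 31
vaccinated children without the outcome: 2564 − 31 = 2533
unvaccinated children without the outcome: 3226 − 150 = 3076
risk, vaccinated children = 31/2564 = 0.01209
risk, unvaccinated children = 150/3226 = 0.04650
RR = 0.01209 / 0.04650 = 0.26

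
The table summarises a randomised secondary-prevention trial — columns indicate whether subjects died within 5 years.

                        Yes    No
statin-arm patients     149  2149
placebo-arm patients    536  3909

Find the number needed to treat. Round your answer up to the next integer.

18

risk, statin-arm patients = 149/2298 = 0.064839
risk, placebo-arm patients = 536/4445 = 0.120585
absolute risk difference = 0.055746
1 / 0.055746 = 17.939 → round up → 18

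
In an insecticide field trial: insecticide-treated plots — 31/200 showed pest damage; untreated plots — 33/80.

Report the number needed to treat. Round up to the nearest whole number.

NNT ≈ 4

risk, insecticide-treated plots = 31/200 = 0.155000
risk, untreated plots = 33/80 = 0.412500
absolute risk difference = 0.257500
1 / 0.257500 = 3.883 → round up → 4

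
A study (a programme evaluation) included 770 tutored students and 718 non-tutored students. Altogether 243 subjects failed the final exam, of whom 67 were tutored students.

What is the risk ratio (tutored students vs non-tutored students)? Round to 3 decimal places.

tutored students without the outcome: 770 − 67 = 703
non-tutored students with the outcome: 243 − 67 = 176
non-tutored students without the outcome: 718 − 176 = 542
risk, tutored students = 67/770 = 0.0870
risk, non-tutored students = 176/718 = 0.2451
RR = 0.0870 / 0.2451 = 0.355

0.355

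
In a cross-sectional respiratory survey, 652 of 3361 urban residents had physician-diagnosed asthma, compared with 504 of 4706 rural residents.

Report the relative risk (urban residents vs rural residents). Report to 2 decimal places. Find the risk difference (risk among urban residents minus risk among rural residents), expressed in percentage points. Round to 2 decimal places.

risk, urban residents = 652/3361 = 0.1940
risk, rural residents = 504/4706 = 0.1071
RR = 0.1940 / 0.1071 = 1.81
risk difference = 0.1940 − 0.1071 = 0.0869 → 8.69 percentage points

RR = 1.81; RD = 8.69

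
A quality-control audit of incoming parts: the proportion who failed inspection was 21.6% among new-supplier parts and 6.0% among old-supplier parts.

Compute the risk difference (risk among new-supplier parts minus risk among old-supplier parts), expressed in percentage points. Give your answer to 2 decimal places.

risk difference = 0.2160 − 0.0600 = 0.1560 → 15.60 percentage points

RD = 15.60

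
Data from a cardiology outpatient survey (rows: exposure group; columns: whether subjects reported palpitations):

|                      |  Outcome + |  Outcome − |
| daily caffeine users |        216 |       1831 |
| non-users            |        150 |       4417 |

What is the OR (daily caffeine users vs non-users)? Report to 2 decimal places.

OR ≈ 3.47

odds, daily caffeine users = 216/1831 = 0.11797
odds, non-users = 150/4417 = 0.03396
OR = 0.11797 / 0.03396 = 3.47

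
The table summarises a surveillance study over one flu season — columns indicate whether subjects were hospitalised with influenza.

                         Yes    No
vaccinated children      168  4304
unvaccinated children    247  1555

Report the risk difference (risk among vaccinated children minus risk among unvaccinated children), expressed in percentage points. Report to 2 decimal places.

RD = -9.95

risk, vaccinated children = 168/4472 = 0.03757
risk, unvaccinated children = 247/1802 = 0.13707
risk difference = 0.03757 − 0.13707 = -0.09950 → -9.95 percentage points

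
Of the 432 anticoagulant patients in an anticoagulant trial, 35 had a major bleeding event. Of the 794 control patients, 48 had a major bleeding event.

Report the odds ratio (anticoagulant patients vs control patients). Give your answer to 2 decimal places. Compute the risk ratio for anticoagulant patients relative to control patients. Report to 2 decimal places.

odds, anticoagulant patients = 35/397 = 0.0882
odds, control patients = 48/746 = 0.0643
OR = 0.0882 / 0.0643 = 1.37
risk, anticoagulant patients = 35/432 = 0.0810
risk, control patients = 48/794 = 0.0605
RR = 0.0810 / 0.0605 = 1.34

OR = 1.37; RR = 1.34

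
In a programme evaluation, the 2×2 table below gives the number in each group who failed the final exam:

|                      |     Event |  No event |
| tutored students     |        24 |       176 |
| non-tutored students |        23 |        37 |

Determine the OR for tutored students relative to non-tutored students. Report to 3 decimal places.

odds, tutored students = 24/176 = 0.1364
odds, non-tutored students = 23/37 = 0.6216
OR = 0.1364 / 0.6216 = 0.219

OR: 0.219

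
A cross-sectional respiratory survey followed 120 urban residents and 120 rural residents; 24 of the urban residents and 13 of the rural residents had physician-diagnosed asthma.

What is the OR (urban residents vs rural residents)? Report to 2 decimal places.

OR: 2.06

odds, urban residents = 24/96 = 0.2500
odds, rural residents = 13/107 = 0.1215
OR = 0.2500 / 0.1215 = 2.06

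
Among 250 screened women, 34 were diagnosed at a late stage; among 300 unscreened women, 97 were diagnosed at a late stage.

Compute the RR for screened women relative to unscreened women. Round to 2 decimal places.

risk, screened women = 34/250 = 0.1360
risk, unscreened women = 97/300 = 0.3233
RR = 0.1360 / 0.3233 = 0.42

0.42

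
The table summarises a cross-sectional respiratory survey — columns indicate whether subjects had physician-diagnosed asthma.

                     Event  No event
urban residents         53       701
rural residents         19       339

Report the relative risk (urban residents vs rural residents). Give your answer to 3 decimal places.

1.324

risk, urban residents = 53/754 = 0.0703
risk, rural residents = 19/358 = 0.0531
RR = 0.0703 / 0.0531 = 1.324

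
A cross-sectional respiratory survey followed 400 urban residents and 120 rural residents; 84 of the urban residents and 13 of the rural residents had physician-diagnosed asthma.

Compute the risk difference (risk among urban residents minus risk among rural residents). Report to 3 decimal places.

risk, urban residents = 84/400 = 0.2100
risk, rural residents = 13/120 = 0.1083
risk difference = 0.2100 − 0.1083 = 0.102

0.102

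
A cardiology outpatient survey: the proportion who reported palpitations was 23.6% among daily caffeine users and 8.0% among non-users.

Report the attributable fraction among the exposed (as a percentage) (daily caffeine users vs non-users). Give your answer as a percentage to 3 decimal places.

AR% = (0.2360 − 0.0800) / 0.2360 = 0.6610 → 66.102%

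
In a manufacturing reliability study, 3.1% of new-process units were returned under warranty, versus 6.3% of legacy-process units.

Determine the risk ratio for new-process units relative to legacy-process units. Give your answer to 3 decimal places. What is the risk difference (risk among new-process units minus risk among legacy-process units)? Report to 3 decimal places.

RR = 0.03100 / 0.06300 = 0.492
risk difference = 0.03100 − 0.06300 = -0.032

RR = 0.492; RD = -0.032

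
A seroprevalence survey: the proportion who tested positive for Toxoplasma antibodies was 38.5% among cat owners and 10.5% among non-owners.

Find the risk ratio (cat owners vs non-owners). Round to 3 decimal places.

RR = 0.3850 / 0.1050 = 3.667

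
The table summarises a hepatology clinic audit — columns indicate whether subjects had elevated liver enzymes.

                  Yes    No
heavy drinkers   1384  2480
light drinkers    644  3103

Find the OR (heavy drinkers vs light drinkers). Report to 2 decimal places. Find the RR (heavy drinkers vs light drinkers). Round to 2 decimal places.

odds, heavy drinkers = 1384/2480 = 0.5581
odds, light drinkers = 644/3103 = 0.2075
OR = 0.5581 / 0.2075 = 2.69
risk, heavy drinkers = 1384/3864 = 0.3582
risk, light drinkers = 644/3747 = 0.1719
RR = 0.3582 / 0.1719 = 2.08

OR = 2.69; RR = 2.08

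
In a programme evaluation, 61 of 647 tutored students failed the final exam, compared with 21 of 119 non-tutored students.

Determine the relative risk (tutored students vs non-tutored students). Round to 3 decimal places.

0.534

risk, tutored students = 61/647 = 0.0943
risk, non-tutored students = 21/119 = 0.1765
RR = 0.0943 / 0.1765 = 0.534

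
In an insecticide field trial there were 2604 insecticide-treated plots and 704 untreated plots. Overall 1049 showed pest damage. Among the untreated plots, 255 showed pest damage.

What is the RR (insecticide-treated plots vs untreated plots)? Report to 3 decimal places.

insecticide-treated plots with the outcome: 1049 − 255 = 794
insecticide-treated plots without the outcome: 2604 − 794 = 1810
untreated plots without the outcome: 704 − 255 = 449
risk, insecticide-treated plots = 794/2604 = 0.3049
risk, untreated plots = 255/704 = 0.3622
RR = 0.3049 / 0.3622 = 0.842

0.842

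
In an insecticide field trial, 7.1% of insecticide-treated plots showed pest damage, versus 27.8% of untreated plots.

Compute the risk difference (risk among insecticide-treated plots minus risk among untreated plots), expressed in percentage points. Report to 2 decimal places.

-20.70

risk difference = 0.0710 − 0.2780 = -0.2070 → -20.70 percentage points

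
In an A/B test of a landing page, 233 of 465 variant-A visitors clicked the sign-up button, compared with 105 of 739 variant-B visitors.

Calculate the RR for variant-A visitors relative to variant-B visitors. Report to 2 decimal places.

risk, variant-A visitors = 233/465 = 0.5011
risk, variant-B visitors = 105/739 = 0.1421
RR = 0.5011 / 0.1421 = 3.53

RR = 3.53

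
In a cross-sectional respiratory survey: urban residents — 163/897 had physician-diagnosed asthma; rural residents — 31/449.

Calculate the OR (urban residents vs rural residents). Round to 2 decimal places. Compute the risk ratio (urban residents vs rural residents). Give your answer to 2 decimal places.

OR = (163 × 418) / (734 × 31) = 68134/22754 ≈ 2.99
risk, urban residents = 163/897 = 0.1817
risk, rural residents = 31/449 = 0.0690
RR = 0.1817 / 0.0690 = 2.63

OR = 2.99; RR = 2.63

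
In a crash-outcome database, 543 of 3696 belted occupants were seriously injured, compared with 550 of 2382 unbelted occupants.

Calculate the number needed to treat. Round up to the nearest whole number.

NNT: 12

risk, belted occupants = 543/3696 = 0.146916
risk, unbelted occupants = 550/2382 = 0.230898
absolute risk difference = 0.083983
1 / 0.083983 = 11.907 → round up → 12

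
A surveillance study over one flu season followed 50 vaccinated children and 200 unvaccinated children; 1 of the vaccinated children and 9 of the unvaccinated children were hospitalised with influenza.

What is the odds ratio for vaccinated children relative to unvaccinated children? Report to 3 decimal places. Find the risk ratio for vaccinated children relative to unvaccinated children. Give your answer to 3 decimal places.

OR = (1 × 191) / (49 × 9) = 191/441 ≈ 0.433
risk, vaccinated children = 1/50 = 0.02000
risk, unvaccinated children = 9/200 = 0.04500
RR = 0.02000 / 0.04500 = 0.444

OR = 0.433; RR = 0.444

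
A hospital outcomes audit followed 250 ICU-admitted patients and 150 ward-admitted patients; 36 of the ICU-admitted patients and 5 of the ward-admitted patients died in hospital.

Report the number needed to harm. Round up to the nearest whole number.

NNH ≈ 10

risk, ICU-admitted patients = 36/250 = 0.144000
risk, ward-admitted patients = 5/150 = 0.033333
absolute risk difference = 0.110667
1 / 0.110667 = 9.036 → round up → 10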